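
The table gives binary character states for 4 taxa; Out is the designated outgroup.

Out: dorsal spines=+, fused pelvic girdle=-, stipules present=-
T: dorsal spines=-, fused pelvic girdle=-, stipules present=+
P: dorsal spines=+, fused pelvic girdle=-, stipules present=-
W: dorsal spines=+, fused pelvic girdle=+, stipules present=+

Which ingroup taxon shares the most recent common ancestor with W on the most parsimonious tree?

Character polarity is set by the outgroup: the derived state is whichever differs from the outgroup's state, so for dorsal spines the derived state is '-', and for the remaining characters it is '+'.
dorsal spines: derived state '-' in T only — an autapomorphy, so it tells us nothing about relationships among taxa.
fused pelvic girdle: derived state '+' in W only — an autapomorphy, so it tells us nothing about relationships among taxa.
Only T and W show the derived state '+' for stipules present, supporting them as a clade.
Most parsimonious ingroup topology: ((T,W),P).
W and T form a cherry on this tree, so they are sister taxa.

T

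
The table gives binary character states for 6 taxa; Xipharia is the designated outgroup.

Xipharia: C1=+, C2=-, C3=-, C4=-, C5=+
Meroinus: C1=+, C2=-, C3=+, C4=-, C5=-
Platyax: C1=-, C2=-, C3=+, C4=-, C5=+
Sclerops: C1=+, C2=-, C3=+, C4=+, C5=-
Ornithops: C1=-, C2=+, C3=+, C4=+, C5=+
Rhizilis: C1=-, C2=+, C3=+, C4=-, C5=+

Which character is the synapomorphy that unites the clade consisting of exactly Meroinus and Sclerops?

C5

Character polarity is set by the outgroup: the derived state is whichever differs from the outgroup's state, so for C1, C5 the derived state is '-', and for the remaining characters it is '+'.
Only Ornithops, Platyax, and Rhizilis show the derived state '-' for C1, supporting them as a clade.
C2: derived state '+' in Ornithops and Rhizilis only — synapomorphy for {Ornithops, Rhizilis}.
All ingroup taxa share the derived state '+' for C3; it defines the ingroup but does not resolve relationships within it.
C4 (state '+') occurs in Ornithops and Sclerops but conflicts with the nesting implied by the other characters — most parsimoniously interpreted as homoplasy.
C5 (derived state '-') is shared by Meroinus and Sclerops — a synapomorphy uniting that clade.
Most parsimonious ingroup topology: ((Meroinus,Sclerops),(Platyax,(Ornithops,Rhizilis))).
The clade {Meroinus, Sclerops} is supported by C5: its derived state '-' occurs in exactly those taxa and in no other taxon (including the outgroup).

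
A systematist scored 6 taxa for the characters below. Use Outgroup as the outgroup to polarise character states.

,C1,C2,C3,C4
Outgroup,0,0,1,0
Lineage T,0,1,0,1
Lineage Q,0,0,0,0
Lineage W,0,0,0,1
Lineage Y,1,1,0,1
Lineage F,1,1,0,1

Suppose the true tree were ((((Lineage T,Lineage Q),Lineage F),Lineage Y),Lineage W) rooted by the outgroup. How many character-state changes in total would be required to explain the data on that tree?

7

Map each character onto ((((Lineage T,Lineage Q),Lineage F),Lineage Y),Lineage W) (rooted by Outgroup) and count the minimum state changes it requires (Fitch parsimony):
C1: 2; C2: 2; C3: 1; C4: 2.
Total tree length = 7.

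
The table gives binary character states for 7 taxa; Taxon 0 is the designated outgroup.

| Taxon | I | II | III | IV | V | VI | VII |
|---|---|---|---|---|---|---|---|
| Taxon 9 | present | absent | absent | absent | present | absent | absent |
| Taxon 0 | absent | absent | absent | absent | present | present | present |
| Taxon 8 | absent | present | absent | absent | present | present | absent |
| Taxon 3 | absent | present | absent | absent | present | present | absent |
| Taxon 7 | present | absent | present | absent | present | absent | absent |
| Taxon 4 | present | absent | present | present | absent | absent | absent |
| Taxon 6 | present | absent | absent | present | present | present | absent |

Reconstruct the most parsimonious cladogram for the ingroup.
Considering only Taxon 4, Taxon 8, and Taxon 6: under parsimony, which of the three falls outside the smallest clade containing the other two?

Character polarity is set by the outgroup: the derived state is whichever differs from the outgroup's state, so for V, VI, VII the derived state is 'absent', and for the remaining characters it is 'present'.
Only Taxon 4, Taxon 6, Taxon 7, and Taxon 9 show the derived state 'present' for I, supporting them as a clade.
II (derived state 'present') is shared by Taxon 3 and Taxon 8 — a synapomorphy uniting that clade.
III: derived state 'present' in Taxon 4 and Taxon 7 only — synapomorphy for {Taxon 4, Taxon 7}.
IV groups Taxon 4 and Taxon 6, which is incompatible with the clades supported by the remaining characters; treating it as convergent (homoplasy) costs fewer steps than any alternative tree.
V: derived state 'absent' in Taxon 4 only — an autapomorphy, so it tells us nothing about relationships among taxa.
VI (derived state 'absent') is shared by Taxon 4, Taxon 7, and Taxon 9 — a synapomorphy uniting that clade.
VII (derived state 'absent') is shared by all ingroup taxa — unites the whole ingroup.
Most parsimonious ingroup topology: ((((Taxon 4,Taxon 7),Taxon 9),Taxon 6),(Taxon 8,Taxon 3)).
Taxon 6 and Taxon 4 share a more recent common ancestor with each other than either does with Taxon 8, so Taxon 8 is the least closely related of the three.

Taxon 8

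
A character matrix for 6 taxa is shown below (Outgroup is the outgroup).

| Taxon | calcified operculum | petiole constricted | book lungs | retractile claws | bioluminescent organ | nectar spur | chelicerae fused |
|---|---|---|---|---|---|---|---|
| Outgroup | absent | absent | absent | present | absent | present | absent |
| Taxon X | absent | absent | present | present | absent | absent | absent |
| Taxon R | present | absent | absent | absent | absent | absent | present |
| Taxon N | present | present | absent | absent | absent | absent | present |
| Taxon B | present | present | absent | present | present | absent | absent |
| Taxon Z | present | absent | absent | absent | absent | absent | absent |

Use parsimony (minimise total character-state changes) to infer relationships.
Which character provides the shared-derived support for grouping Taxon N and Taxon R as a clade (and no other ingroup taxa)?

chelicerae fused

Character polarity is set by the outgroup: the derived state is whichever differs from the outgroup's state, so for retractile claws, nectar spur the derived state is 'absent', and for the remaining characters it is 'present'.
Only Taxon B, Taxon N, Taxon R, and Taxon Z show the derived state 'present' for calcified operculum, supporting them as a clade.
petiole constricted (state 'present') occurs in Taxon B and Taxon N but conflicts with the nesting implied by the other characters — most parsimoniously interpreted as homoplasy.
book lungs (derived state 'present') is unique to Taxon X (autapomorphy; uninformative for grouping).
retractile claws: derived state 'absent' in Taxon N, Taxon R, and Taxon Z only — synapomorphy for {Taxon N, Taxon R, Taxon Z}.
bioluminescent organ: derived state 'present' in Taxon B only — an autapomorphy, so it tells us nothing about relationships among taxa.
nectar spur (derived state 'absent') is shared by all ingroup taxa — unites the whole ingroup.
Only Taxon N and Taxon R show the derived state 'present' for chelicerae fused, supporting them as a clade.
Most parsimonious ingroup topology: (Taxon X,(((Taxon R,Taxon N),Taxon Z),Taxon B)).
The clade {Taxon N, Taxon R} is supported by chelicerae fused: its derived state 'present' occurs in exactly those taxa and in no other taxon (including the outgroup).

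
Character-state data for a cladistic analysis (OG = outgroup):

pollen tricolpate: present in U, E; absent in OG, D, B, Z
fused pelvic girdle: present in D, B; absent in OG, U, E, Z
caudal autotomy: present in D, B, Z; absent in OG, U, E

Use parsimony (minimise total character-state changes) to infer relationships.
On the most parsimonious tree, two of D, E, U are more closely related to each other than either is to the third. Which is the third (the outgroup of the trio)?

D

The outgroup has state 'absent' for every character, so 'present' is the derived state throughout.
pollen tricolpate (derived state 'present') is shared by E and U — a synapomorphy uniting that clade.
Only B and D show the derived state 'present' for fused pelvic girdle, supporting them as a clade.
Only B, D, and Z show the derived state 'present' for caudal autotomy, supporting them as a clade.
Most parsimonious ingroup topology: (((D,B),Z),(U,E)).
E and U share a more recent common ancestor with each other than either does with D, so D is the least closely related of the three.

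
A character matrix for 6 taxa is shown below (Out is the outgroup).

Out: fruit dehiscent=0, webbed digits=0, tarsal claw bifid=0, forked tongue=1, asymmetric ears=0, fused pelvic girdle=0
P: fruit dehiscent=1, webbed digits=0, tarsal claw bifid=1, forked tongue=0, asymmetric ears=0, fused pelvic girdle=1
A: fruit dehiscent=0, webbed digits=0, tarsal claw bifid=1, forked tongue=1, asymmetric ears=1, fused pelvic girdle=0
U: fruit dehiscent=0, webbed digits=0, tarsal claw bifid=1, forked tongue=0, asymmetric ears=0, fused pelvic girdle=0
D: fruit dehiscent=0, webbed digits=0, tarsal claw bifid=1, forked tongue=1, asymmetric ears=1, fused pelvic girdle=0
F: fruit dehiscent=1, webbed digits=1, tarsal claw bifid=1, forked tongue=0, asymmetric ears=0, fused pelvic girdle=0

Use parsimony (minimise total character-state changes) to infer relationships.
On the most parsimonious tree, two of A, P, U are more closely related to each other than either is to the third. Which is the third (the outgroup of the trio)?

A

Character polarity is set by the outgroup: the derived state is whichever differs from the outgroup's state, so for forked tongue the derived state is '0', and for the remaining characters it is '1'.
fruit dehiscent (derived state '1') is shared by F and P — a synapomorphy uniting that clade.
webbed digits (derived state '1') is unique to F (autapomorphy; uninformative for grouping).
All ingroup taxa share the derived state '1' for tarsal claw bifid; it defines the ingroup but does not resolve relationships within it.
Only F, P, and U show the derived state '0' for forked tongue, supporting them as a clade.
asymmetric ears (derived state '1') is shared by A and D — a synapomorphy uniting that clade.
fused pelvic girdle: derived state '1' in P only — an autapomorphy, so it tells us nothing about relationships among taxa.
Most parsimonious ingroup topology: (((P,F),U),(A,D)).
U and P share a more recent common ancestor with each other than either does with A, so A is the least closely related of the three.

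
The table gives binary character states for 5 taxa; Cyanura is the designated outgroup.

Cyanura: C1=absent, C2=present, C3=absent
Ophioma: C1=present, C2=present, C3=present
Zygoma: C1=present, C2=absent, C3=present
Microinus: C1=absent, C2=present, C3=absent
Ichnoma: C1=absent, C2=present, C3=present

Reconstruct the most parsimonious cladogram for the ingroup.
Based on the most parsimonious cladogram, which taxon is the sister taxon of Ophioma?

Zygoma

Character polarity is set by the outgroup: the derived state is whichever differs from the outgroup's state, so for C2 the derived state is 'absent', and for the remaining characters it is 'present'.
Only Ophioma and Zygoma show the derived state 'present' for C1, supporting them as a clade.
C2: derived state 'absent' in Zygoma only — an autapomorphy, so it tells us nothing about relationships among taxa.
Only Ichnoma, Ophioma, and Zygoma show the derived state 'present' for C3, supporting them as a clade.
Most parsimonious ingroup topology: (((Ophioma,Zygoma),Ichnoma),Microinus).
Ophioma and Zygoma form a cherry on this tree, so they are sister taxa.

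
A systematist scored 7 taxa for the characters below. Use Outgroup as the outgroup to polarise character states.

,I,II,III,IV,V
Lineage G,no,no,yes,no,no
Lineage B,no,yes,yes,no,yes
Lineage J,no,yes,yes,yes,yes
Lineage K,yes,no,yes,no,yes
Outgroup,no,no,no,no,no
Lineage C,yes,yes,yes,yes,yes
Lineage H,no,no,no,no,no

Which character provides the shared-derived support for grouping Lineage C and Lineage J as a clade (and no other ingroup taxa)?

The outgroup has state 'no' for every character, so 'yes' is the derived state throughout.
I (state 'yes') occurs in Lineage C and Lineage K but conflicts with the nesting implied by the other characters — most parsimoniously interpreted as homoplasy.
Only Lineage B, Lineage C, and Lineage J show the derived state 'yes' for II, supporting them as a clade.
Only Lineage B, Lineage C, Lineage G, Lineage J, and Lineage K show the derived state 'yes' for III, supporting them as a clade.
Only Lineage C and Lineage J show the derived state 'yes' for IV, supporting them as a clade.
Only Lineage B, Lineage C, Lineage J, and Lineage K show the derived state 'yes' for V, supporting them as a clade.
Most parsimonious ingroup topology: (((((Lineage C,Lineage J),Lineage B),Lineage K),Lineage G),Lineage H).
The clade {Lineage C, Lineage J} is supported by IV: its derived state 'yes' occurs in exactly those taxa and in no other taxon (including the outgroup).

IV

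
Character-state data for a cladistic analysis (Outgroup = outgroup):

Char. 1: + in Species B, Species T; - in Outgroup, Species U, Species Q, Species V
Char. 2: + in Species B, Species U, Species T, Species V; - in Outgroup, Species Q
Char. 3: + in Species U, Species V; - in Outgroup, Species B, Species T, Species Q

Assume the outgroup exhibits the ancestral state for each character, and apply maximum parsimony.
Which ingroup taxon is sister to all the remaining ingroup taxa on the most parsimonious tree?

Species Q

The outgroup has state '-' for every character, so '+' is the derived state throughout.
Char. 1 (derived state '+') is shared by Species B and Species T — a synapomorphy uniting that clade.
Only Species B, Species T, Species U, and Species V show the derived state '+' for Char. 2, supporting them as a clade.
Char. 3: derived state '+' in Species U and Species V only — synapomorphy for {Species U, Species V}.
Most parsimonious ingroup topology: (((Species B,Species T),(Species U,Species V)),Species Q).
Species Q is sister to the clade containing all other ingroup taxa, so it is the earliest-diverging (most basal) ingroup lineage.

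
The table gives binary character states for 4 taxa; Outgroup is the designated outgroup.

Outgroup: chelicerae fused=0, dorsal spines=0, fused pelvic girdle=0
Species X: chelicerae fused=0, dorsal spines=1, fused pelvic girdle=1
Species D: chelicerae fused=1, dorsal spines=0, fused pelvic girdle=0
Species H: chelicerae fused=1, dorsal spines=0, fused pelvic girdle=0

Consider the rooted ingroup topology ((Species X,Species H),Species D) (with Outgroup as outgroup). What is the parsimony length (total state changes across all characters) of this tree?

4

Map each character onto ((Species X,Species H),Species D) (rooted by Outgroup) and count the minimum state changes it requires (Fitch parsimony):
chelicerae fused: 2; dorsal spines: 1; fused pelvic girdle: 1.
Total tree length = 4.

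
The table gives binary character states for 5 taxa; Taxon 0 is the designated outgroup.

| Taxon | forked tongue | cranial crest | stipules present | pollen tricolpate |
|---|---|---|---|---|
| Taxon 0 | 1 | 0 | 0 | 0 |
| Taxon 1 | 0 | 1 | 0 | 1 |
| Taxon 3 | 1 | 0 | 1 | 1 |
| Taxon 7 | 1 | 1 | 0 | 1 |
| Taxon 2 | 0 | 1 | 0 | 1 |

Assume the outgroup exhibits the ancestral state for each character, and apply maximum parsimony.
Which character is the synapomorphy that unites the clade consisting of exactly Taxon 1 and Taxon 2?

Character polarity is set by the outgroup: the derived state is whichever differs from the outgroup's state, so for forked tongue the derived state is '0', and for the remaining characters it is '1'.
Only Taxon 1 and Taxon 2 show the derived state '0' for forked tongue, supporting them as a clade.
cranial crest: derived state '1' in Taxon 1, Taxon 2, and Taxon 7 only — synapomorphy for {Taxon 1, Taxon 2, Taxon 7}.
stipules present (derived state '1') is unique to Taxon 3 (autapomorphy; uninformative for grouping).
All ingroup taxa share the derived state '1' for pollen tricolpate; it defines the ingroup but does not resolve relationships within it.
Most parsimonious ingroup topology: (((Taxon 1,Taxon 2),Taxon 7),Taxon 3).
The clade {Taxon 1, Taxon 2} is supported by forked tongue: its derived state '0' occurs in exactly those taxa and in no other taxon (including the outgroup).

forked tongue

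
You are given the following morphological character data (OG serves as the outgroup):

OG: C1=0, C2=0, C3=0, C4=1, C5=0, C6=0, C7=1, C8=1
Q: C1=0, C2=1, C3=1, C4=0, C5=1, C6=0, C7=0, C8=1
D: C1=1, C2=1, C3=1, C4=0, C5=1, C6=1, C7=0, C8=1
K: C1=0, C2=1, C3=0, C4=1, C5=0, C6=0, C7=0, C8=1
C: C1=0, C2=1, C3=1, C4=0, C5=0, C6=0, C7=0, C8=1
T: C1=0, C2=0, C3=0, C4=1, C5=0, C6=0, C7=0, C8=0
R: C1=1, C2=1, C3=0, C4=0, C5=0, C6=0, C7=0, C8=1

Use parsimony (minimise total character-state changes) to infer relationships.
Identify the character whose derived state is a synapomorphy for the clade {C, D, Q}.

Character polarity is set by the outgroup: the derived state is whichever differs from the outgroup's state, so for C4, C7, C8 the derived state is '0', and for the remaining characters it is '1'.
C1 groups D and R, which is incompatible with the clades supported by the remaining characters; treating it as convergent (homoplasy) costs fewer steps than any alternative tree.
Only C, D, K, Q, and R show the derived state '1' for C2, supporting them as a clade.
C3: derived state '1' in C, D, and Q only — synapomorphy for {C, D, Q}.
Only C, D, Q, and R show the derived state '0' for C4, supporting them as a clade.
C5: derived state '1' in D and Q only — synapomorphy for {D, Q}.
C6 (derived state '1') is unique to D (autapomorphy; uninformative for grouping).
All ingroup taxa share the derived state '0' for C7; it defines the ingroup but does not resolve relationships within it.
C8 (derived state '0') is unique to T (autapomorphy; uninformative for grouping).
Most parsimonious ingroup topology: (((((Q,D),C),R),K),T).
The clade {C, D, Q} is supported by C3: its derived state '1' occurs in exactly those taxa and in no other taxon (including the outgroup).

C3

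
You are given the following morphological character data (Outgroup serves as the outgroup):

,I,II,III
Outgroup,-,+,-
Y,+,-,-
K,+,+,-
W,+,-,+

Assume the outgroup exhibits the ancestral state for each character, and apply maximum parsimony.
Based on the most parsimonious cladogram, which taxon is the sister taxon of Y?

W

Character polarity is set by the outgroup: the derived state is whichever differs from the outgroup's state, so for II the derived state is '-', and for the remaining characters it is '+'.
All ingroup taxa share the derived state '+' for I; it defines the ingroup but does not resolve relationships within it.
Only W and Y show the derived state '-' for II, supporting them as a clade.
III: derived state '+' in W only — an autapomorphy, so it tells us nothing about relationships among taxa.
Most parsimonious ingroup topology: ((Y,W),K).
Y and W form a cherry on this tree, so they are sister taxa.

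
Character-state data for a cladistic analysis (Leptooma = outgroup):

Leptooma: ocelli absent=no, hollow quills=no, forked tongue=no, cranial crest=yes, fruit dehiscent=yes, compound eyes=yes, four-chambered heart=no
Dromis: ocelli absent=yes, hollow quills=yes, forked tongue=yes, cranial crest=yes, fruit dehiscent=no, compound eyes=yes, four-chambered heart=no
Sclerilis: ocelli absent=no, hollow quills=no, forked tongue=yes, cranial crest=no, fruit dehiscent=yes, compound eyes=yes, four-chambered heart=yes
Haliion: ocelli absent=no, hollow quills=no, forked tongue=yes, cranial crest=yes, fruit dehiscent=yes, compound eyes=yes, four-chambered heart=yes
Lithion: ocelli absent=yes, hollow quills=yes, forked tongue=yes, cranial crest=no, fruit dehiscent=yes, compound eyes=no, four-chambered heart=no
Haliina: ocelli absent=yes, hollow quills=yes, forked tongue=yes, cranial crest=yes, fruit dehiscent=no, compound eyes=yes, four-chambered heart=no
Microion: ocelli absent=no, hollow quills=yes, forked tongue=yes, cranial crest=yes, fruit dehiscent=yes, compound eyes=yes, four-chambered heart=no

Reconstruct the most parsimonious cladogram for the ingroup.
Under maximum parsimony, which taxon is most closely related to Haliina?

Character polarity is set by the outgroup: the derived state is whichever differs from the outgroup's state, so for cranial crest, fruit dehiscent, compound eyes the derived state is 'no', and for the remaining characters it is 'yes'.
ocelli absent (derived state 'yes') is shared by Dromis, Haliina, and Lithion — a synapomorphy uniting that clade.
Only Dromis, Haliina, Lithion, and Microion show the derived state 'yes' for hollow quills, supporting them as a clade.
All ingroup taxa share the derived state 'yes' for forked tongue; it defines the ingroup but does not resolve relationships within it.
cranial crest (state 'no') occurs in Lithion and Sclerilis but conflicts with the nesting implied by the other characters — most parsimoniously interpreted as homoplasy.
Only Dromis and Haliina show the derived state 'no' for fruit dehiscent, supporting them as a clade.
compound eyes: derived state 'no' in Lithion only — an autapomorphy, so it tells us nothing about relationships among taxa.
four-chambered heart (derived state 'yes') is shared by Haliion and Sclerilis — a synapomorphy uniting that clade.
Most parsimonious ingroup topology: ((((Dromis,Haliina),Lithion),Microion),(Sclerilis,Haliion)).
Haliina and Dromis form a cherry on this tree, so they are sister taxa.

Dromis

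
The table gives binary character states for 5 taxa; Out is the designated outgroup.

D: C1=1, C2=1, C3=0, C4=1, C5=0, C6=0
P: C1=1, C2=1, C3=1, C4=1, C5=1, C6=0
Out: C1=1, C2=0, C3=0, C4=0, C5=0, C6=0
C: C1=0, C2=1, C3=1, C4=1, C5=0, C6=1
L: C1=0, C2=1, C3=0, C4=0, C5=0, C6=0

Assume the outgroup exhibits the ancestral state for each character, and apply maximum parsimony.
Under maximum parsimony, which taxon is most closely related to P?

Character polarity is set by the outgroup: the derived state is whichever differs from the outgroup's state, so for C1 the derived state is '0', and for the remaining characters it is '1'.
C1 groups C and L, which is incompatible with the clades supported by the remaining characters; treating it as convergent (homoplasy) costs fewer steps than any alternative tree.
All ingroup taxa share the derived state '1' for C2; it defines the ingroup but does not resolve relationships within it.
C3 (derived state '1') is shared by C and P — a synapomorphy uniting that clade.
C4: derived state '1' in C, D, and P only — synapomorphy for {C, D, P}.
C5 (derived state '1') is unique to P (autapomorphy; uninformative for grouping).
C6 (derived state '1') is unique to C (autapomorphy; uninformative for grouping).
Most parsimonious ingroup topology: (((P,C),D),L).
P and C form a cherry on this tree, so they are sister taxa.

C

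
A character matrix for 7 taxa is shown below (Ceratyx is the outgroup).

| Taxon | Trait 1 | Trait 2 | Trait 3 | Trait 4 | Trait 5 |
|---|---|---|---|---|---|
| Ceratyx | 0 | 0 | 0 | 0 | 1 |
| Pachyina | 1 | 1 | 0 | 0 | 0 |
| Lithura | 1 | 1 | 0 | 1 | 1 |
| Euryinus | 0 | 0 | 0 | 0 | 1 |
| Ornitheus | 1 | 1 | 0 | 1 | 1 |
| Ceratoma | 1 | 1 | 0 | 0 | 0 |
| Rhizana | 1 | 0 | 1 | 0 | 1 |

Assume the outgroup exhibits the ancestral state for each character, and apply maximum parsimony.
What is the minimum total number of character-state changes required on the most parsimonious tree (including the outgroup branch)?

5

Character polarity is set by the outgroup: the derived state is whichever differs from the outgroup's state, so for Trait 5 the derived state is '0', and for the remaining characters it is '1'.
Trait 1 (derived state '1') is shared by Ceratoma, Lithura, Ornitheus, Pachyina, and Rhizana — a synapomorphy uniting that clade.
Trait 2 (derived state '1') is shared by Ceratoma, Lithura, Ornitheus, and Pachyina — a synapomorphy uniting that clade.
Trait 3: derived state '1' in Rhizana only — an autapomorphy, so it tells us nothing about relationships among taxa.
Trait 4: derived state '1' in Lithura and Ornitheus only — synapomorphy for {Lithura, Ornitheus}.
Trait 5: derived state '0' in Ceratoma and Pachyina only — synapomorphy for {Ceratoma, Pachyina}.
Most parsimonious ingroup topology: ((((Pachyina,Ceratoma),(Lithura,Ornitheus)),Rhizana),Euryinus).
Changes per character on this tree: Trait 1: 1; Trait 2: 1; Trait 3: 1; Trait 4: 1; Trait 5: 1.
Total = 5.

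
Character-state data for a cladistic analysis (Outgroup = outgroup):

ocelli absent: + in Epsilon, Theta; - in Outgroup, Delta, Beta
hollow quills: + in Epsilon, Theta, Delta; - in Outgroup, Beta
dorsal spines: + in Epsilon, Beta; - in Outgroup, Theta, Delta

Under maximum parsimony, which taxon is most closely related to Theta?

The outgroup has state '-' for every character, so '+' is the derived state throughout.
Only Epsilon and Theta show the derived state '+' for ocelli absent, supporting them as a clade.
hollow quills (derived state '+') is shared by Delta, Epsilon, and Theta — a synapomorphy uniting that clade.
dorsal spines (state '+') occurs in Beta and Epsilon but conflicts with the nesting implied by the other characters — most parsimoniously interpreted as homoplasy.
Most parsimonious ingroup topology: (((Epsilon,Theta),Delta),Beta).
Theta and Epsilon form a cherry on this tree, so they are sister taxa.

Epsilon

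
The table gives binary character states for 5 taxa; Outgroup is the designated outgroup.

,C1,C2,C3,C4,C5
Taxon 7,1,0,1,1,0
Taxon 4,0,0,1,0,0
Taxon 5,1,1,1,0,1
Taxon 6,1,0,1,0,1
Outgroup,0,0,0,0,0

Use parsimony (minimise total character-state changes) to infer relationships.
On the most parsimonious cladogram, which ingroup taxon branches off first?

Taxon 4

The outgroup has state '0' for every character, so '1' is the derived state throughout.
C1 (derived state '1') is shared by Taxon 5, Taxon 6, and Taxon 7 — a synapomorphy uniting that clade.
C2: derived state '1' in Taxon 5 only — an autapomorphy, so it tells us nothing about relationships among taxa.
C3 (derived state '1') is shared by all ingroup taxa — unites the whole ingroup.
C4: derived state '1' in Taxon 7 only — an autapomorphy, so it tells us nothing about relationships among taxa.
Only Taxon 5 and Taxon 6 show the derived state '1' for C5, supporting them as a clade.
Most parsimonious ingroup topology: (((Taxon 5,Taxon 6),Taxon 7),Taxon 4).
Taxon 4 is sister to the clade containing all other ingroup taxa, so it is the earliest-diverging (most basal) ingroup lineage.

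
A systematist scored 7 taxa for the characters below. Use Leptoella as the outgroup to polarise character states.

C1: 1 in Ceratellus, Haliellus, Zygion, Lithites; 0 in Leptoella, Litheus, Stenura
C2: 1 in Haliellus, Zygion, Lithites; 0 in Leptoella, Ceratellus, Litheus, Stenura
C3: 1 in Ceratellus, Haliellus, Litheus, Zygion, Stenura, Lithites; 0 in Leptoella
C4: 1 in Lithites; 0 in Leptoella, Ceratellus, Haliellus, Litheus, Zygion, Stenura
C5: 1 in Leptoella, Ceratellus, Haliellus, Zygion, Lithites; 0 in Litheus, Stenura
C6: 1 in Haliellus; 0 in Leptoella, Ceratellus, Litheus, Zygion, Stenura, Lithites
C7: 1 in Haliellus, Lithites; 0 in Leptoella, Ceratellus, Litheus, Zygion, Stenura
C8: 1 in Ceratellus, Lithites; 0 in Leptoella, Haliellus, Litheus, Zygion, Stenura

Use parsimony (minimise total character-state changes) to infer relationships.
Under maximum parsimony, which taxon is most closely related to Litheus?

Stenura

Character polarity is set by the outgroup: the derived state is whichever differs from the outgroup's state, so for C5 the derived state is '0', and for the remaining characters it is '1'.
C1: derived state '1' in Ceratellus, Haliellus, Lithites, and Zygion only — synapomorphy for {Ceratellus, Haliellus, Lithites, Zygion}.
Only Haliellus, Lithites, and Zygion show the derived state '1' for C2, supporting them as a clade.
All ingroup taxa share the derived state '1' for C3; it defines the ingroup but does not resolve relationships within it.
C4: derived state '1' in Lithites only — an autapomorphy, so it tells us nothing about relationships among taxa.
C5 (derived state '0') is shared by Litheus and Stenura — a synapomorphy uniting that clade.
C6: derived state '1' in Haliellus only — an autapomorphy, so it tells us nothing about relationships among taxa.
Only Haliellus and Lithites show the derived state '1' for C7, supporting them as a clade.
C8 (state '1') occurs in Ceratellus and Lithites but conflicts with the nesting implied by the other characters — most parsimoniously interpreted as homoplasy.
Most parsimonious ingroup topology: ((Ceratellus,((Haliellus,Lithites),Zygion)),(Litheus,Stenura)).
Litheus and Stenura form a cherry on this tree, so they are sister taxa.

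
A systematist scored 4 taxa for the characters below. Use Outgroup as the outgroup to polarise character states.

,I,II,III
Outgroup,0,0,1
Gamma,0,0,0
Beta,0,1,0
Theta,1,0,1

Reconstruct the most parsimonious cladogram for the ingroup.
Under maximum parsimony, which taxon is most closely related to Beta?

Gamma

Character polarity is set by the outgroup: the derived state is whichever differs from the outgroup's state, so for III the derived state is '0', and for the remaining characters it is '1'.
I (derived state '1') is unique to Theta (autapomorphy; uninformative for grouping).
II: derived state '1' in Beta only — an autapomorphy, so it tells us nothing about relationships among taxa.
III (derived state '0') is shared by Beta and Gamma — a synapomorphy uniting that clade.
Most parsimonious ingroup topology: ((Gamma,Beta),Theta).
Beta and Gamma form a cherry on this tree, so they are sister taxa.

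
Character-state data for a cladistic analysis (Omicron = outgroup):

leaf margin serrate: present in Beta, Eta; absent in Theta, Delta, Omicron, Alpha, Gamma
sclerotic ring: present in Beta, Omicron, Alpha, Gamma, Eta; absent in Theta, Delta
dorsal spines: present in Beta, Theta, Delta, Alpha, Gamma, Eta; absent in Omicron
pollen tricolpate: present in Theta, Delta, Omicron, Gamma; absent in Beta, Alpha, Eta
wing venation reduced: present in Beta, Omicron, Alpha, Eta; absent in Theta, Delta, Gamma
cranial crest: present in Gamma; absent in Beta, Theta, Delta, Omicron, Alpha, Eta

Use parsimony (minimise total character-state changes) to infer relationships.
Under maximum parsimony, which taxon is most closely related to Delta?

Theta

Character polarity is set by the outgroup: the derived state is whichever differs from the outgroup's state, so for sclerotic ring, pollen tricolpate, wing venation reduced the derived state is 'absent', and for the remaining characters it is 'present'.
leaf margin serrate: derived state 'present' in Beta and Eta only — synapomorphy for {Beta, Eta}.
sclerotic ring (derived state 'absent') is shared by Delta and Theta — a synapomorphy uniting that clade.
dorsal spines (derived state 'present') is shared by all ingroup taxa — unites the whole ingroup.
Only Alpha, Beta, and Eta show the derived state 'absent' for pollen tricolpate, supporting them as a clade.
Only Delta, Gamma, and Theta show the derived state 'absent' for wing venation reduced, supporting them as a clade.
cranial crest: derived state 'present' in Gamma only — an autapomorphy, so it tells us nothing about relationships among taxa.
Most parsimonious ingroup topology: (((Eta,Beta),Alpha),((Delta,Theta),Gamma)).
Delta and Theta form a cherry on this tree, so they are sister taxa.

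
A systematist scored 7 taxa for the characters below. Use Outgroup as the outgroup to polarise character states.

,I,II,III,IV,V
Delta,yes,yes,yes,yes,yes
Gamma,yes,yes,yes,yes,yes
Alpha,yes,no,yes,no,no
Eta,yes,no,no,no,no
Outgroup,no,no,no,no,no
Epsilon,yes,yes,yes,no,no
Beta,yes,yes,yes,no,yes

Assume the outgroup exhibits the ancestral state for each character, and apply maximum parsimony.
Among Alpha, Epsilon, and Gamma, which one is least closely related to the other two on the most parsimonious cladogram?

The outgroup has state 'no' for every character, so 'yes' is the derived state throughout.
I (derived state 'yes') is shared by all ingroup taxa — unites the whole ingroup.
II (derived state 'yes') is shared by Beta, Delta, Epsilon, and Gamma — a synapomorphy uniting that clade.
III (derived state 'yes') is shared by Alpha, Beta, Delta, Epsilon, and Gamma — a synapomorphy uniting that clade.
IV (derived state 'yes') is shared by Delta and Gamma — a synapomorphy uniting that clade.
Only Beta, Delta, and Gamma show the derived state 'yes' for V, supporting them as a clade.
Most parsimonious ingroup topology: ((((Beta,(Gamma,Delta)),Epsilon),Alpha),Eta).
Epsilon and Gamma share a more recent common ancestor with each other than either does with Alpha, so Alpha is the least closely related of the three.

Alpha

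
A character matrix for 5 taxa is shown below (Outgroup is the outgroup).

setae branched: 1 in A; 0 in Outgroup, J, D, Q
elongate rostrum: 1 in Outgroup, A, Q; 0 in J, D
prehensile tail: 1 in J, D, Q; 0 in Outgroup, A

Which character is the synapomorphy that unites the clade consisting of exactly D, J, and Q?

prehensile tail

Character polarity is set by the outgroup: the derived state is whichever differs from the outgroup's state, so for elongate rostrum the derived state is '0', and for the remaining characters it is '1'.
setae branched: derived state '1' in A only — an autapomorphy, so it tells us nothing about relationships among taxa.
Only D and J show the derived state '0' for elongate rostrum, supporting them as a clade.
prehensile tail: derived state '1' in D, J, and Q only — synapomorphy for {D, J, Q}.
Most parsimonious ingroup topology: (((J,D),Q),A).
The clade {D, J, Q} is supported by prehensile tail: its derived state '1' occurs in exactly those taxa and in no other taxon (including the outgroup).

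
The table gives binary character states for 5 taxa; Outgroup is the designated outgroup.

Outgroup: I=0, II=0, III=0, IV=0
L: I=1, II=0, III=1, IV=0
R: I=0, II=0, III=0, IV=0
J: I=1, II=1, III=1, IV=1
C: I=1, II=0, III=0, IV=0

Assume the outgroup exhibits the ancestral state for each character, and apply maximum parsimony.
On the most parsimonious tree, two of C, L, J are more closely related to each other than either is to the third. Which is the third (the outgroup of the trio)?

The outgroup has state '0' for every character, so '1' is the derived state throughout.
I: derived state '1' in C, J, and L only — synapomorphy for {C, J, L}.
II (derived state '1') is unique to J (autapomorphy; uninformative for grouping).
Only J and L show the derived state '1' for III, supporting them as a clade.
IV (derived state '1') is unique to J (autapomorphy; uninformative for grouping).
Most parsimonious ingroup topology: (((L,J),C),R).
J and L share a more recent common ancestor with each other than either does with C, so C is the least closely related of the three.

C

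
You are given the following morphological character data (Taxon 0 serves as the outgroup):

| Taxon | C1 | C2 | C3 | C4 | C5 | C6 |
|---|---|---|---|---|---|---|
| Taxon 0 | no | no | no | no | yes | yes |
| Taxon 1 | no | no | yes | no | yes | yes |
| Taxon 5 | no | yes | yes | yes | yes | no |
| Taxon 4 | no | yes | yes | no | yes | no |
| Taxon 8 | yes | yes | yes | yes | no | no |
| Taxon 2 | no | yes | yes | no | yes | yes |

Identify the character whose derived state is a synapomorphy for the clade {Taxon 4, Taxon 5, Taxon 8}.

Character polarity is set by the outgroup: the derived state is whichever differs from the outgroup's state, so for C5, C6 the derived state is 'no', and for the remaining characters it is 'yes'.
C1 (derived state 'yes') is unique to Taxon 8 (autapomorphy; uninformative for grouping).
C2 (derived state 'yes') is shared by Taxon 2, Taxon 4, Taxon 5, and Taxon 8 — a synapomorphy uniting that clade.
All ingroup taxa share the derived state 'yes' for C3; it defines the ingroup but does not resolve relationships within it.
C4 (derived state 'yes') is shared by Taxon 5 and Taxon 8 — a synapomorphy uniting that clade.
C5 (derived state 'no') is unique to Taxon 8 (autapomorphy; uninformative for grouping).
C6: derived state 'no' in Taxon 4, Taxon 5, and Taxon 8 only — synapomorphy for {Taxon 4, Taxon 5, Taxon 8}.
Most parsimonious ingroup topology: (Taxon 1,(((Taxon 5,Taxon 8),Taxon 4),Taxon 2)).
The clade {Taxon 4, Taxon 5, Taxon 8} is supported by C6: its derived state 'no' occurs in exactly those taxa and in no other taxon (including the outgroup).

C6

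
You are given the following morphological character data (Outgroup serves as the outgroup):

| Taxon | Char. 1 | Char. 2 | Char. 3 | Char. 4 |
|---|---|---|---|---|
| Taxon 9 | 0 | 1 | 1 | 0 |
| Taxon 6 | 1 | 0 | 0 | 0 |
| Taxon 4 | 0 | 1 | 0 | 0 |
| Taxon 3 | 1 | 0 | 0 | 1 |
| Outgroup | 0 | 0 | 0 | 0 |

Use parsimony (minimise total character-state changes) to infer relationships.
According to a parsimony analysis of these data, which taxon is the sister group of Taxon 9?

Taxon 4

The outgroup has state '0' for every character, so '1' is the derived state throughout.
Only Taxon 3 and Taxon 6 show the derived state '1' for Char. 1, supporting them as a clade.
Char. 2 (derived state '1') is shared by Taxon 4 and Taxon 9 — a synapomorphy uniting that clade.
Char. 3: derived state '1' in Taxon 9 only — an autapomorphy, so it tells us nothing about relationships among taxa.
Char. 4 (derived state '1') is unique to Taxon 3 (autapomorphy; uninformative for grouping).
Most parsimonious ingroup topology: ((Taxon 9,Taxon 4),(Taxon 6,Taxon 3)).
Taxon 9 and Taxon 4 form a cherry on this tree, so they are sister taxa.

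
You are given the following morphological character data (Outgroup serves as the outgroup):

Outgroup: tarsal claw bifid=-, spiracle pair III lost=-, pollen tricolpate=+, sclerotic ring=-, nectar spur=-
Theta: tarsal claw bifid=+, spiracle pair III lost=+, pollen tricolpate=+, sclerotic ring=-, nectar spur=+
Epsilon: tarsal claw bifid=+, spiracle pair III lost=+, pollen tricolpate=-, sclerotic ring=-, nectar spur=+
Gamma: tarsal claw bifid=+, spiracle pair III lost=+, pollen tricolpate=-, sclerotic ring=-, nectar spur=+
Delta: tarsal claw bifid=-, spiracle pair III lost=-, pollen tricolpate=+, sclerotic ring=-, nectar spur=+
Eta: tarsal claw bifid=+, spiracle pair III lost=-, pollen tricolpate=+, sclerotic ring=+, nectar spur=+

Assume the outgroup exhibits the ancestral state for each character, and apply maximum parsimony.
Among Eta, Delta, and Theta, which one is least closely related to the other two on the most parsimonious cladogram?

Delta

Character polarity is set by the outgroup: the derived state is whichever differs from the outgroup's state, so for pollen tricolpate the derived state is '-', and for the remaining characters it is '+'.
tarsal claw bifid (derived state '+') is shared by Epsilon, Eta, Gamma, and Theta — a synapomorphy uniting that clade.
spiracle pair III lost (derived state '+') is shared by Epsilon, Gamma, and Theta — a synapomorphy uniting that clade.
pollen tricolpate (derived state '-') is shared by Epsilon and Gamma — a synapomorphy uniting that clade.
sclerotic ring: derived state '+' in Eta only — an autapomorphy, so it tells us nothing about relationships among taxa.
nectar spur (derived state '+') is shared by all ingroup taxa — unites the whole ingroup.
Most parsimonious ingroup topology: (((Theta,(Epsilon,Gamma)),Eta),Delta).
Eta and Theta share a more recent common ancestor with each other than either does with Delta, so Delta is the least closely related of the three.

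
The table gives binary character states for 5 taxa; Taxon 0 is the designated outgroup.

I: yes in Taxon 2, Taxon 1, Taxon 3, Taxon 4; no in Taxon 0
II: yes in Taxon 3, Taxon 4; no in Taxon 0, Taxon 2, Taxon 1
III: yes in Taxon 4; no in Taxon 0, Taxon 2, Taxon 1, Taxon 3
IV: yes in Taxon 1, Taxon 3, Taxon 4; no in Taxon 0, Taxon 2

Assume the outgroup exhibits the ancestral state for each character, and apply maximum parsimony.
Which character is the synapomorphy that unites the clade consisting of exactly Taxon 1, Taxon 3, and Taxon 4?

The outgroup has state 'no' for every character, so 'yes' is the derived state throughout.
I (derived state 'yes') is shared by all ingroup taxa — unites the whole ingroup.
II (derived state 'yes') is shared by Taxon 3 and Taxon 4 — a synapomorphy uniting that clade.
III (derived state 'yes') is unique to Taxon 4 (autapomorphy; uninformative for grouping).
IV: derived state 'yes' in Taxon 1, Taxon 3, and Taxon 4 only — synapomorphy for {Taxon 1, Taxon 3, Taxon 4}.
Most parsimonious ingroup topology: (Taxon 2,(Taxon 1,(Taxon 3,Taxon 4))).
The clade {Taxon 1, Taxon 3, Taxon 4} is supported by IV: its derived state 'yes' occurs in exactly those taxa and in no other taxon (including the outgroup).

IV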